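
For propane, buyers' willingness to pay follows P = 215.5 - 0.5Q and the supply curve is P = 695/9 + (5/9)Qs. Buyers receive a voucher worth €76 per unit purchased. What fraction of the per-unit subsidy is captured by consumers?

Pre-subsidy: 215.5 - 0.5Q = 695/9 + (5/9)Q gives Q* = 131 and P* = 150.
With the rebate, buyers effectively pay Pb = Ps − 76, where Ps is the price sellers receive.
On the curves, Pb = 215.5 - 0.5Q and Ps = 695/9 + (5/9)Q; the wedge Ps − Pb = 76 gives 695/9 + (5/9)Q − (215.5 - 0.5Q) = 76, so Q' = 203.
Then Pb = 215.5 − 0.5·203 = 114 and Ps = 695/9 + (5/9)·203 = 190.
Buyers' price falls by P* − Pb = 150 − 114 = 36; sellers' price rises by Ps − P* = 190 − 150 = 40.
So consumers capture 36/76 = 9/19 of each unit of subsidy.

Consumer share = 9/19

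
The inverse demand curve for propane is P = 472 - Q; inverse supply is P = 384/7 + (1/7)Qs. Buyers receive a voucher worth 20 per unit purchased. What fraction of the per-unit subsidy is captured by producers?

Producer share = 0.125

Pre-subsidy: 472 - Q = 384/7 + (1/7)Q gives Q* = 365 and P* = 107.
With the rebate, buyers effectively pay Pb = Ps − 20, where Ps is the price sellers receive.
On the curves, Pb = 472 - Q and Ps = 384/7 + (1/7)Q; the wedge Ps − Pb = 20 gives 384/7 + (1/7)Q − (472 - Q) = 20, so Q' = 382.5.
Then Pb = 472 − 1·382.5 = 89.5 and Ps = 384/7 + (1/7)·382.5 = 109.5.
Buyers' price falls by P* − Pb = 107 − 89.5 = 17.5; sellers' price rises by Ps − P* = 109.5 − 107 = 2.5.
So producers capture 2.5/20 = 0.125 of each unit of subsidy.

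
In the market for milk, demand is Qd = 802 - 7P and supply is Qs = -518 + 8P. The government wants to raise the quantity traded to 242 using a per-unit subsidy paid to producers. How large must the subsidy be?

Required subsidy s = 15 per unit

At Q = 242, invert demand for the buyer price: Pb = (802 − 242)/7 = 80; invert supply for the seller price: Ps = (242 − (-518))/8 = 95.
The subsidy must fill the gap: s = Ps − Pb = 95 − 80 = 15.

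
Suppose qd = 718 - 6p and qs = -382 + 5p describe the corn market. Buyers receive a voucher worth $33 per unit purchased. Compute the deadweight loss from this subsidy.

Pre-subsidy: 718 - 6p = -382 + 5p gives p* = 100, q* = 118.
With the rebate, buyers effectively pay pb = ps − 33, where ps is the price sellers receive.
Demand in terms of ps becomes qd = 718 − 6(ps − 33) = 916 - 6ps. Setting this equal to supply: 916 - 6ps = -382 + 5ps, so ps = 118.
Buyers pay pb = 118 − 33 = 85; q' = -382 + 5·118 = 208.
The subsidy expands output by 208 − 118 = 90 past the efficient level; on those units the gap between marginal cost and willingness to pay runs from 0 up to 33.
DWL = ½ × 33 × 90 = 1485.

Deadweight loss = $1485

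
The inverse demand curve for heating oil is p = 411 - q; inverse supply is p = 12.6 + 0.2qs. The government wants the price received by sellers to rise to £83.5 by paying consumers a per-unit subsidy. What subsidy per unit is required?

At a seller price of 83.5, quantity supplied is -63 + 5·83.5 = 354.5.
Buyers absorb 354.5 only when they pay pb = 411 − 1·354.5 = 56.5.
s = ps − pb = 83.5 − 56.5 = 27.

Required subsidy s = £27 per unit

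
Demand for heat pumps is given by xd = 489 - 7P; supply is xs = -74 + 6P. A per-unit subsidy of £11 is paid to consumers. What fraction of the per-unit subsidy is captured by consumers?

Consumer share = 6/13

Pre-subsidy: 489 - 7P = -74 + 6P gives P* = 563/13, x* = 2416/13.
With the rebate, buyers effectively pay Pb = Ps − 11, where Ps is the price sellers receive.
Demand in terms of Ps becomes xd = 489 − 7(Ps − 11) = 566 - 7Ps. Setting this equal to supply: 566 - 7Ps = -74 + 6Ps, so Ps = 640/13.
Buyers pay Pb = 640/13 − 11 = 497/13; x' = -74 + 6·(640/13) = 2878/13.
Buyers' price falls by P* − Pb = 563/13 − 497/13 = 66/13; sellers' price rises by Ps − P* = 640/13 − 563/13 = 77/13.
So consumers capture (66/13)/11 = 6/13 of each unit of subsidy.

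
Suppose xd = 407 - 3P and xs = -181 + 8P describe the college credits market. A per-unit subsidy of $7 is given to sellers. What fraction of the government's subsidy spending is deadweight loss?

Pre-subsidy: 407 - 3P = -181 + 8P gives P* = 588/11, x* = 2713/11.
With the subsidy, sellers receive Ps = Pb + 7 for each unit, where Pb is the price buyers pay.
Supply in terms of Pb becomes xs = -181 + 8(Pb + 7) = -125 + 8Pb. Setting this equal to demand: 407 - 3Pb = -125 + 8Pb, so Pb = 532/11.
Sellers receive Ps = 532/11 + 7 = 609/11; x' = 407 − 3·(532/11) = 2881/11.
ΔCS = ½(2713/11 + 2881/11)(588/11 − 532/11) = 156632/121; ΔPS = ½(2713/11 + 2881/11)(609/11 − 588/11) = 58737/121.
Government spending = 7 × 2881/11 = 20167/11.
DWL = ½ × 7 × (2881/11 − 2713/11) = 588/11; fraction = (588/11) / (20167/11) = 84/2881.

DWL / government spending = 84/2881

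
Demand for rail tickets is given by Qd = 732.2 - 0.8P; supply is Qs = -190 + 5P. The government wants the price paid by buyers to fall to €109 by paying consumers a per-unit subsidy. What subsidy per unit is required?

At a buyer price of 109, quantity demanded is 732.2 − 0.8·109 = 645.
Sellers supply 645 only when they receive Ps with -190 + 5·Ps = 645, i.e. Ps = 167.
s = Ps − Pb = 167 − 109 = 58.

Required subsidy s = €58 per unit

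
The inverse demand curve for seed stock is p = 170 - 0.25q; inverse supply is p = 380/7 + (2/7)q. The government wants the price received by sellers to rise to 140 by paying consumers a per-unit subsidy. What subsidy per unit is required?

At a seller price of 140, quantity supplied is -190 + 3.5·140 = 300.
Buyers absorb 300 only when they pay pb = 170 − 0.25·300 = 95.
s = ps − pb = 140 − 95 = 45.

Required subsidy s = 45 per unit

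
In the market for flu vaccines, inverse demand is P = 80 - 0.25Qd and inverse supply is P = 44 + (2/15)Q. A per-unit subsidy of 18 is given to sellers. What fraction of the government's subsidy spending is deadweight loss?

DWL / government spending = 1/6

Pre-subsidy: 80 - 0.25Q = 44 + (2/15)Q gives Q* = 2160/23 and P* = 1300/23.
With the subsidy, sellers receive Ps = Pb + 18 for each unit, where Pb is the price buyers pay.
On the curves, Pb = 80 - 0.25Q and Ps = 44 + (2/15)Q; the wedge Ps − Pb = 18 gives 44 + (2/15)Q − (80 - 0.25Q) = 18, so Q' = 3240/23.
Then Pb = 80 − 0.25·(3240/23) = 1030/23 and Ps = 44 + (2/15)·(3240/23) = 1444/23.
ΔCS = ½(2160/23 + 3240/23)(1300/23 − 1030/23) = 729000/529; ΔPS = ½(2160/23 + 3240/23)(1444/23 − 1300/23) = 388800/529.
Government spending = 18 × 3240/23 = 58320/23.
DWL = ½ × 18 × (3240/23 − 2160/23) = 9720/23; fraction = (9720/23) / (58320/23) = 1/6.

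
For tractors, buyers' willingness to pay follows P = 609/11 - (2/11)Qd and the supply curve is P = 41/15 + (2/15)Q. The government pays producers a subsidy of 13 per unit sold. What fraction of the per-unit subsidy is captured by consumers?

Pre-subsidy: 609/11 - (2/11)Q = 41/15 + (2/15)Q gives Q* = 167 and P* = 25.
With the subsidy, sellers receive Ps = Pb + 13 for each unit, where Pb is the price buyers pay.
On the curves, Pb = 609/11 - (2/11)Q and Ps = 41/15 + (2/15)Q; the wedge Ps − Pb = 13 gives 41/15 + (2/15)Q − (609/11 - (2/11)Q) = 13, so Q' = 208.25.
Then Pb = 609/11 − (2/11)·208.25 = 17.5 and Ps = 41/15 + (2/15)·208.25 = 30.5.
Buyers' price falls by P* − Pb = 25 − 17.5 = 7.5; sellers' price rises by Ps − P* = 30.5 − 25 = 5.5.
So consumers capture 7.5/13 = 15/26 of each unit of subsidy.

Consumer share = 15/26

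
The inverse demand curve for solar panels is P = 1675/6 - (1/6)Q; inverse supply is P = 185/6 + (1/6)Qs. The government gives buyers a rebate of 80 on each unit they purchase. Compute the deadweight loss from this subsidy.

Deadweight loss = 9600

Pre-subsidy: 1675/6 - (1/6)Q = 185/6 + (1/6)Q gives Q* = 745 and P* = 155.
With the rebate, buyers effectively pay Pb = Ps − 80, where Ps is the price sellers receive.
On the curves, Pb = 1675/6 - (1/6)Q and Ps = 185/6 + (1/6)Q; the wedge Ps − Pb = 80 gives 185/6 + (1/6)Q − (1675/6 - (1/6)Q) = 80, so Q' = 985.
Then Pb = 1675/6 − (1/6)·985 = 115 and Ps = 185/6 + (1/6)·985 = 195.
The subsidy expands output by 985 − 745 = 240 past the efficient level; on those units the gap between marginal cost and willingness to pay runs from 0 up to 80.
DWL = ½ × 80 × 240 = 9600.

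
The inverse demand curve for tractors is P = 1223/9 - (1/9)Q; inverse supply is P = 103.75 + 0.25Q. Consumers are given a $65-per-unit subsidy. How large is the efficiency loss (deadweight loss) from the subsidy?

Pre-subsidy: 1223/9 - (1/9)Q = 103.75 + 0.25Q gives Q* = 89 and P* = 126.
With the rebate, buyers effectively pay Pb = Ps − 65, where Ps is the price sellers receive.
On the curves, Pb = 1223/9 - (1/9)Q and Ps = 103.75 + 0.25Q; the wedge Ps − Pb = 65 gives 103.75 + 0.25Q − (1223/9 - (1/9)Q) = 65, so Q' = 269.
Then Pb = 1223/9 − (1/9)·269 = 106 and Ps = 103.75 + 0.25·269 = 171.
The subsidy expands output by 269 − 89 = 180 past the efficient level; on those units the gap between marginal cost and willingness to pay runs from 0 up to 65.
DWL = ½ × 65 × 180 = 5850.

Deadweight loss = $5850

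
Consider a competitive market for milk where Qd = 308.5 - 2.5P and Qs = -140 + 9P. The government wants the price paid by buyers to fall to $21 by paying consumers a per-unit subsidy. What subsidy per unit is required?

Required subsidy s = $23 per unit

At a buyer price of 21, quantity demanded is 308.5 − 2.5·21 = 256.
Sellers supply 256 only when they receive Ps with -140 + 9·Ps = 256, i.e. Ps = 44.
s = Ps − Pb = 44 − 21 = 23.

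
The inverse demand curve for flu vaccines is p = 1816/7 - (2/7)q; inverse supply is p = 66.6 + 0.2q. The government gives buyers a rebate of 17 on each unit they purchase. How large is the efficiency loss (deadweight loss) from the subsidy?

Pre-subsidy: 1816/7 - (2/7)q = 66.6 + 0.2q gives q* = 397 and p* = 146.
With the rebate, buyers effectively pay pb = ps − 17, where ps is the price sellers receive.
On the curves, pb = 1816/7 - (2/7)q and ps = 66.6 + 0.2q; the wedge ps − pb = 17 gives 66.6 + 0.2q − (1816/7 - (2/7)q) = 17, so q' = 432.
Then pb = 1816/7 − (2/7)·432 = 136 and ps = 66.6 + 0.2·432 = 153.
The subsidy expands output by 432 − 397 = 35 past the efficient level; on those units the gap between marginal cost and willingness to pay runs from 0 up to 17.
DWL = ½ × 17 × 35 = 297.5.

Deadweight loss = 297.5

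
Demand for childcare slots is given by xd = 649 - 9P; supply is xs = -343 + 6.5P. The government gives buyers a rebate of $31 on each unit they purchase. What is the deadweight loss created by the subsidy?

Deadweight loss = $1813.5

Pre-subsidy: 649 - 9P = -343 + 6.5P gives P* = 64, x* = 73.
With the rebate, buyers effectively pay Pb = Ps − 31, where Ps is the price sellers receive.
Demand in terms of Ps becomes xd = 649 − 9(Ps − 31) = 928 - 9Ps. Setting this equal to supply: 928 - 9Ps = -343 + 6.5Ps, so Ps = 82.
Buyers pay Pb = 82 − 31 = 51; x' = -343 + 6.5·82 = 190.
The subsidy expands output by 190 − 73 = 117 past the efficient level; on those units the gap between marginal cost and willingness to pay runs from 0 up to 31.
DWL = ½ × 31 × 117 = 1813.5.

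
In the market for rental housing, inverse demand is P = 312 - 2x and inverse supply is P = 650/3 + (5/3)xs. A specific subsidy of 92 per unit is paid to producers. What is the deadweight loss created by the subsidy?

Pre-subsidy: 312 - 2x = 650/3 + (5/3)x gives x* = 26 and P* = 260.
With the subsidy, sellers receive Ps = Pb + 92 for each unit, where Pb is the price buyers pay.
On the curves, Pb = 312 - 2x and Ps = 650/3 + (5/3)x; the wedge Ps − Pb = 92 gives 650/3 + (5/3)x − (312 - 2x) = 92, so x' = 562/11.
Then Pb = 312 − 2·(562/11) = 2308/11 and Ps = 650/3 + (5/3)·(562/11) = 3320/11.
The subsidy expands output by 562/11 − 26 = 276/11 past the efficient level; on those units the gap between marginal cost and willingness to pay runs from 0 up to 92.
DWL = ½ × 92 × 276/11 = 12696/11.

Deadweight loss = 12696/11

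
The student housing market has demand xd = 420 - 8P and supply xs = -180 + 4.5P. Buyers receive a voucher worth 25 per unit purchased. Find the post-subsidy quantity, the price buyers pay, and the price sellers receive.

x' = 108; buyers pay 39; sellers receive 64

Pre-subsidy: 420 - 8P = -180 + 4.5P gives P* = 48, x* = 36.
With the rebate, buyers effectively pay Pb = Ps − 25, where Ps is the price sellers receive.
Demand in terms of Ps becomes xd = 420 − 8(Ps − 25) = 620 - 8Ps. Setting this equal to supply: 620 - 8Ps = -180 + 4.5Ps, so Ps = 64.
Buyers pay Pb = 64 − 25 = 39; x' = -180 + 4.5·64 = 108.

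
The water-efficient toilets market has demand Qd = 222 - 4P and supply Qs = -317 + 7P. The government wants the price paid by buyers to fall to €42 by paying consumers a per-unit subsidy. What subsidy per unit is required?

Required subsidy s = €11 per unit

At a buyer price of 42, quantity demanded is 222 − 4·42 = 54.
Sellers supply 54 only when they receive Ps with -317 + 7·Ps = 54, i.e. Ps = 53.
s = Ps − Pb = 53 − 42 = 11.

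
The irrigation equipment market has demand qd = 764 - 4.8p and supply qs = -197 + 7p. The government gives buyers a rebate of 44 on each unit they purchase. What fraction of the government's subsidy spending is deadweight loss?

Pre-subsidy: 764 - 4.8p = -197 + 7p gives p* = 4805/59, q* = 22012/59.
With the rebate, buyers effectively pay pb = ps − 44, where ps is the price sellers receive.
Demand in terms of ps becomes qd = 764 − 4.8(ps − 44) = 975.2 - 4.8ps. Setting this equal to supply: 975.2 - 4.8ps = -197 + 7ps, so ps = 5861/59.
Buyers pay pb = 5861/59 − 44 = 3265/59; q' = -197 + 7·(5861/59) = 29404/59.
ΔCS = ½(22012/59 + 29404/59)(4805/59 − 3265/59) = 39590320/3481; ΔPS = ½(22012/59 + 29404/59)(5861/59 − 4805/59) = 27147648/3481.
Government spending = 44 × 29404/59 = 1293776/59.
DWL = ½ × 44 × (29404/59 − 22012/59) = 162624/59; fraction = (162624/59) / (1293776/59) = 924/7351.

DWL / government spending = 924/7351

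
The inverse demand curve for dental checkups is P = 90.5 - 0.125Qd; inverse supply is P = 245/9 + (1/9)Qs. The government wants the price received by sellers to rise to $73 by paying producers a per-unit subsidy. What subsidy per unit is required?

At a seller price of 73, quantity supplied is -245 + 9·73 = 412.
Buyers absorb 412 only when they pay Pb = 90.5 − 0.125·412 = 39.
s = Ps − Pb = 73 − 39 = 34.

Required subsidy s = $34 per unit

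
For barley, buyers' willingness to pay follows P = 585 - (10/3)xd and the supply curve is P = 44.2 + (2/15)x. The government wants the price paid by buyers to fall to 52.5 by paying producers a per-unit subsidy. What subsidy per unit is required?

At a buyer price of 52.5, quantity demanded is 175.5 − 0.3·52.5 = 159.75.
Sellers supply 159.75 only when they receive Ps = 44.2 + (2/15)·159.75 = 65.5.
s = Ps − Pb = 65.5 − 52.5 = 13.

Required subsidy s = 13 per unit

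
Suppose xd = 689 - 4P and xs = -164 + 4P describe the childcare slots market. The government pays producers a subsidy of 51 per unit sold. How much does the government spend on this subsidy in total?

Government cost = 18589.5

Pre-subsidy: 689 - 4P = -164 + 4P gives P* = 106.625, x* = 262.5.
With the subsidy, sellers receive Ps = Pb + 51 for each unit, where Pb is the price buyers pay.
Supply in terms of Pb becomes xs = -164 + 4(Pb + 51) = 40 + 4Pb. Setting this equal to demand: 689 - 4Pb = 40 + 4Pb, so Pb = 81.125.
Sellers receive Ps = 81.125 + 51 = 132.125; x' = 689 − 4·81.125 = 364.5.
Government outlay = subsidy × quantity = 51 × 364.5 = 18589.5.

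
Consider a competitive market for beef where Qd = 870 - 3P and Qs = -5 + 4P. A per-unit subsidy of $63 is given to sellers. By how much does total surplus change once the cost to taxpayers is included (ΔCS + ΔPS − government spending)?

Net change in total surplus = -$3402

Pre-subsidy: 870 - 3P = -5 + 4P gives P* = 125, Q* = 495.
With the subsidy, sellers receive Ps = Pb + 63 for each unit, where Pb is the price buyers pay.
Supply in terms of Pb becomes Qs = -5 + 4(Pb + 63) = 247 + 4Pb. Setting this equal to demand: 870 - 3Pb = 247 + 4Pb, so Pb = 89.
Sellers receive Ps = 89 + 63 = 152; Q' = 870 − 3·89 = 603.
ΔCS = ½(495 + 603)(125 − 89) = 19764; ΔPS = ½(495 + 603)(152 − 125) = 14823.
Government spending = 63 × 603 = 37989.
Net change = 19764 + 14823 − 37989 = -3402. The loss equals the DWL triangle ½·63·108.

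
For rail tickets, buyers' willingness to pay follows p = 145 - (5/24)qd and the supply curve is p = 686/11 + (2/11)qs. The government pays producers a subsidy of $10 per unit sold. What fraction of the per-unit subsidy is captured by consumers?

Consumer share = 55/103

Pre-subsidy: 145 - (5/24)q = 686/11 + (2/11)q gives q* = 21816/103 and p* = 10390/103.
With the subsidy, sellers receive ps = pb + 10 for each unit, where pb is the price buyers pay.
On the curves, pb = 145 - (5/24)q and ps = 686/11 + (2/11)q; the wedge ps − pb = 10 gives 686/11 + (2/11)q − (145 - (5/24)q) = 10, so q' = 24456/103.
Then pb = 145 − (5/24)·(24456/103) = 9840/103 and ps = 686/11 + (2/11)·(24456/103) = 10870/103.
Buyers' price falls by p* − pb = 10390/103 − 9840/103 = 550/103; sellers' price rises by ps − p* = 10870/103 − 10390/103 = 480/103.
So consumers capture (550/103)/10 = 55/103 of each unit of subsidy.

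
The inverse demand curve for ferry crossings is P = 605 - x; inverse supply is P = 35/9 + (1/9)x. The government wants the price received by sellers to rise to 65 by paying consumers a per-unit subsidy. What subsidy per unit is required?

At a seller price of 65, quantity supplied is -35 + 9·65 = 550.
Buyers absorb 550 only when they pay Pb = 605 − 1·550 = 55.
s = Ps − Pb = 65 − 55 = 10.

Required subsidy s = 10 per unit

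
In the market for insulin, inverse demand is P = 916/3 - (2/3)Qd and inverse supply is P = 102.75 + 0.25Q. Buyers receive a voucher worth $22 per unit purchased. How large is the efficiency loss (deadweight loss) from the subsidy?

Pre-subsidy: 916/3 - (2/3)Q = 102.75 + 0.25Q gives Q* = 221 and P* = 158.
With the rebate, buyers effectively pay Pb = Ps − 22, where Ps is the price sellers receive.
On the curves, Pb = 916/3 - (2/3)Q and Ps = 102.75 + 0.25Q; the wedge Ps − Pb = 22 gives 102.75 + 0.25Q − (916/3 - (2/3)Q) = 22, so Q' = 245.
Then Pb = 916/3 − (2/3)·245 = 142 and Ps = 102.75 + 0.25·245 = 164.
The subsidy expands output by 245 − 221 = 24 past the efficient level; on those units the gap between marginal cost and willingness to pay runs from 0 up to 22.
DWL = ½ × 22 × 24 = 264.

Deadweight loss = $264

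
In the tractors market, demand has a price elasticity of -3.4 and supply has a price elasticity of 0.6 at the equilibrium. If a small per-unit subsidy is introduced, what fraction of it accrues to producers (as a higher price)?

Producer share = 0.85

For a small subsidy around the equilibrium, the benefit split depends on the relative slopes, which at a point are proportional to the elasticities.
Buyer share = εs/(εs + |εd|) = 0.6/(0.6 + 3.4) = 0.15; seller share = |εd|/(εs + |εd|) = 0.85.
So producers capture 0.85 of the subsidy.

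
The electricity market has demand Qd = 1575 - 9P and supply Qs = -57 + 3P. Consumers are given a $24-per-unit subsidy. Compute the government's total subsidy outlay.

Pre-subsidy: 1575 - 9P = -57 + 3P gives P* = 136, Q* = 351.
With the rebate, buyers effectively pay Pb = Ps − 24, where Ps is the price sellers receive.
Demand in terms of Ps becomes Qd = 1575 − 9(Ps − 24) = 1791 - 9Ps. Setting this equal to supply: 1791 - 9Ps = -57 + 3Ps, so Ps = 154.
Buyers pay Pb = 154 − 24 = 130; Q' = -57 + 3·154 = 405.
Government outlay = subsidy × quantity = 24 × 405 = 9720.

Government cost = $9720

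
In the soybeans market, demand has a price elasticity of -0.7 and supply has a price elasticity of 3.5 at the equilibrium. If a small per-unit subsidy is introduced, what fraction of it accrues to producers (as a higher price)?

For a small subsidy around the equilibrium, the benefit split depends on the relative slopes, which at a point are proportional to the elasticities.
Buyer share = εs/(εs + |εd|) = 3.5/(3.5 + 0.7) = 5/6; seller share = |εd|/(εs + |εd|) = 1/6.
So producers capture 1/6 of the subsidy.

Producer share = 1/6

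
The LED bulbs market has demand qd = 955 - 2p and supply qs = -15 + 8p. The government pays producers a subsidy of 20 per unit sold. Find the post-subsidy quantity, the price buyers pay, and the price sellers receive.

q' = 793; buyers pay 81; sellers receive 101

Pre-subsidy: 955 - 2p = -15 + 8p gives p* = 97, q* = 761.
With the subsidy, sellers receive ps = pb + 20 for each unit, where pb is the price buyers pay.
Supply in terms of pb becomes qs = -15 + 8(pb + 20) = 145 + 8pb. Setting this equal to demand: 955 - 2pb = 145 + 8pb, so pb = 81.
Sellers receive ps = 81 + 20 = 101; q' = 955 − 2·81 = 793.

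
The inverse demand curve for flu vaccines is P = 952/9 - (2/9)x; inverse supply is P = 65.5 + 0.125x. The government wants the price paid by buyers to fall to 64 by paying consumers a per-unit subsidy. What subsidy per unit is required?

Required subsidy s = 25 per unit

At a buyer price of 64, quantity demanded is 476 − 4.5·64 = 188.
Sellers supply 188 only when they receive Ps = 65.5 + 0.125·188 = 89.
s = Ps − Pb = 89 − 64 = 25.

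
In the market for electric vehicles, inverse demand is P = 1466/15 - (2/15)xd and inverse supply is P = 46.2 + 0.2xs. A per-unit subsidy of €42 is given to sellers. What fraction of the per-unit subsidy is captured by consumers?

Consumer share = 0.4

Pre-subsidy: 1466/15 - (2/15)x = 46.2 + 0.2x gives x* = 154.6 and P* = 77.12.
With the subsidy, sellers receive Ps = Pb + 42 for each unit, where Pb is the price buyers pay.
On the curves, Pb = 1466/15 - (2/15)x and Ps = 46.2 + 0.2x; the wedge Ps − Pb = 42 gives 46.2 + 0.2x − (1466/15 - (2/15)x) = 42, so x' = 280.6.
Then Pb = 1466/15 − (2/15)·280.6 = 60.32 and Ps = 46.2 + 0.2·280.6 = 102.32.
Buyers' price falls by P* − Pb = 77.12 − 60.32 = 16.8; sellers' price rises by Ps − P* = 102.32 − 77.12 = 25.2.
So consumers capture 16.8/42 = 0.4 of each unit of subsidy.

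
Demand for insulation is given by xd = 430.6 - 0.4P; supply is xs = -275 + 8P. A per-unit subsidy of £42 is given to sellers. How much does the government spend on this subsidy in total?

Government cost = £17346

Pre-subsidy: 430.6 - 0.4P = -275 + 8P gives P* = 84, x* = 397.
With the subsidy, sellers receive Ps = Pb + 42 for each unit, where Pb is the price buyers pay.
Supply in terms of Pb becomes xs = -275 + 8(Pb + 42) = 61 + 8Pb. Setting this equal to demand: 430.6 - 0.4Pb = 61 + 8Pb, so Pb = 44.
Sellers receive Ps = 44 + 42 = 86; x' = 430.6 − 0.4·44 = 413.
Government outlay = subsidy × quantity = 42 × 413 = 17346.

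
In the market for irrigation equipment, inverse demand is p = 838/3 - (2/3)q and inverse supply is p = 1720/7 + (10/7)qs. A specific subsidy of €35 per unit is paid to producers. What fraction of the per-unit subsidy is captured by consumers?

Pre-subsidy: 838/3 - (2/3)q = 1720/7 + (10/7)q gives q* = 353/22 and p* = 2955/11.
With the subsidy, sellers receive ps = pb + 35 for each unit, where pb is the price buyers pay.
On the curves, pb = 838/3 - (2/3)q and ps = 1720/7 + (10/7)q; the wedge ps − pb = 35 gives 1720/7 + (10/7)q − (838/3 - (2/3)q) = 35, so q' = 32.75.
Then pb = 838/3 − (2/3)·32.75 = 257.5 and ps = 1720/7 + (10/7)·32.75 = 292.5.
Buyers' price falls by p* − pb = 2955/11 − 257.5 = 245/22; sellers' price rises by ps − p* = 292.5 − 2955/11 = 525/22.
So consumers capture (245/22)/35 = 7/22 of each unit of subsidy.

Consumer share = 7/22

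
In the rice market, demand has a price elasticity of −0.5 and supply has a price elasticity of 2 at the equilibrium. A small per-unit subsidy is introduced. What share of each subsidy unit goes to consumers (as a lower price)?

Consumer share = 0.8

For a small subsidy around the equilibrium, the benefit split depends on the relative slopes, which at a point are proportional to the elasticities.
Buyer share = εs/(εs + |εd|) = 2/(2 + 0.5) = 0.8; seller share = |εd|/(εs + |εd|) = 0.2.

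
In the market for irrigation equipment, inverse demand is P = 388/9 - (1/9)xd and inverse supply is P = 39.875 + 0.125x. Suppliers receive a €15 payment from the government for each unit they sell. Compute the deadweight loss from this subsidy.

Deadweight loss = 8100/17

Pre-subsidy: 388/9 - (1/9)x = 39.875 + 0.125x gives x* = 233/17 and P* = 707/17.
With the subsidy, sellers receive Ps = Pb + 15 for each unit, where Pb is the price buyers pay.
On the curves, Pb = 388/9 - (1/9)x and Ps = 39.875 + 0.125x; the wedge Ps − Pb = 15 gives 39.875 + 0.125x − (388/9 - (1/9)x) = 15, so x' = 1313/17.
Then Pb = 388/9 − (1/9)·(1313/17) = 587/17 and Ps = 39.875 + 0.125·(1313/17) = 842/17.
The subsidy expands output by 1313/17 − 233/17 = 1080/17 past the efficient level; on those units the gap between marginal cost and willingness to pay runs from 0 up to 15.
DWL = ½ × 15 × 1080/17 = 8100/17.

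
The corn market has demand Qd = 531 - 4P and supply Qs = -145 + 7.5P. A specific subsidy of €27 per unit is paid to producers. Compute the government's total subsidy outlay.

Government cost = 227475/23

Pre-subsidy: 531 - 4P = -145 + 7.5P gives P* = 1352/23, Q* = 6805/23.
With the subsidy, sellers receive Ps = Pb + 27 for each unit, where Pb is the price buyers pay.
Supply in terms of Pb becomes Qs = -145 + 7.5(Pb + 27) = 57.5 + 7.5Pb. Setting this equal to demand: 531 - 4Pb = 57.5 + 7.5Pb, so Pb = 947/23.
Sellers receive Ps = 947/23 + 27 = 1568/23; Q' = 531 − 4·(947/23) = 8425/23.
Government outlay = subsidy × quantity = 27 × 8425/23 = 227475/23.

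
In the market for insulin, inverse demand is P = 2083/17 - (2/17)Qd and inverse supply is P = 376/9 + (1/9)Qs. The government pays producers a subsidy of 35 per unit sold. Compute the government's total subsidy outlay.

Pre-subsidy: 2083/17 - (2/17)Q = 376/9 + (1/9)Q gives Q* = 353 and P* = 81.
With the subsidy, sellers receive Ps = Pb + 35 for each unit, where Pb is the price buyers pay.
On the curves, Pb = 2083/17 - (2/17)Q and Ps = 376/9 + (1/9)Q; the wedge Ps − Pb = 35 gives 376/9 + (1/9)Q − (2083/17 - (2/17)Q) = 35, so Q' = 506.
Then Pb = 2083/17 − (2/17)·506 = 63 and Ps = 376/9 + (1/9)·506 = 98.
Government outlay = subsidy × quantity = 35 × 506 = 17710.

Government cost = 17710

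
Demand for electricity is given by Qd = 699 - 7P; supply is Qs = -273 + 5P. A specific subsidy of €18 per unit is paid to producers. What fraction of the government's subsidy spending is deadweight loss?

Pre-subsidy: 699 - 7P = -273 + 5P gives P* = 81, Q* = 132.
With the subsidy, sellers receive Ps = Pb + 18 for each unit, where Pb is the price buyers pay.
Supply in terms of Pb becomes Qs = -273 + 5(Pb + 18) = -183 + 5Pb. Setting this equal to demand: 699 - 7Pb = -183 + 5Pb, so Pb = 73.5.
Sellers receive Ps = 73.5 + 18 = 91.5; Q' = 699 − 7·73.5 = 184.5.
ΔCS = ½(132 + 184.5)(81 − 73.5) = 1186.875; ΔPS = ½(132 + 184.5)(91.5 − 81) = 1661.625.
Government spending = 18 × 184.5 = 3321.
DWL = ½ × 18 × (184.5 − 132) = 472.5; fraction = 472.5 / 3321 = 35/246.

DWL / government spending = 35/246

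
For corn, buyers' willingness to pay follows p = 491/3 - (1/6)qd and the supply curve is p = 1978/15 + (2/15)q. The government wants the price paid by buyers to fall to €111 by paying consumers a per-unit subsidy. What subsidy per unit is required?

At a buyer price of 111, quantity demanded is 982 − 6·111 = 316.
Sellers supply 316 only when they receive ps = 1978/15 + (2/15)·316 = 174.
s = ps − pb = 174 − 111 = 63.

Required subsidy s = €63 per unit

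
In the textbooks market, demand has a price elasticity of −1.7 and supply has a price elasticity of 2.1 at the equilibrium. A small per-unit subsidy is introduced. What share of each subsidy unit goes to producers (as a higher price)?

Producer share = 17/38

For a small subsidy around the equilibrium, the benefit split depends on the relative slopes, which at a point are proportional to the elasticities.
Buyer share = εs/(εs + |εd|) = 2.1/(2.1 + 1.7) = 21/38; seller share = |εd|/(εs + |εd|) = 17/38.
So producers capture 17/38 of the subsidy.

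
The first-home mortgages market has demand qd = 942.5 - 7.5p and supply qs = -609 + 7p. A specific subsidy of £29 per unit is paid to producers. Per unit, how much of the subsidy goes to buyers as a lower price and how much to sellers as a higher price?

Buyers gain £14 per unit; sellers gain £15 per unit

Pre-subsidy: 942.5 - 7.5p = -609 + 7p gives p* = 107, q* = 140.
With the subsidy, sellers receive ps = pb + 29 for each unit, where pb is the price buyers pay.
Supply in terms of pb becomes qs = -609 + 7(pb + 29) = -406 + 7pb. Setting this equal to demand: 942.5 - 7.5pb = -406 + 7pb, so pb = 93.
Sellers receive ps = 93 + 29 = 122; q' = 942.5 − 7.5·93 = 245.
Buyers' price falls by p* − pb = 107 − 93 = 14; sellers' price rises by ps − p* = 122 − 107 = 15.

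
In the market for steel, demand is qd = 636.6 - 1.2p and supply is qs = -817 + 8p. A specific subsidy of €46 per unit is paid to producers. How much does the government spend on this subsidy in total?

Pre-subsidy: 636.6 - 1.2p = -817 + 8p gives p* = 158, q* = 447.
With the subsidy, sellers receive ps = pb + 46 for each unit, where pb is the price buyers pay.
Supply in terms of pb becomes qs = -817 + 8(pb + 46) = -449 + 8pb. Setting this equal to demand: 636.6 - 1.2pb = -449 + 8pb, so pb = 118.
Sellers receive ps = 118 + 46 = 164; q' = 636.6 − 1.2·118 = 495.
Government outlay = subsidy × quantity = 46 × 495 = 22770.

Government cost = €22770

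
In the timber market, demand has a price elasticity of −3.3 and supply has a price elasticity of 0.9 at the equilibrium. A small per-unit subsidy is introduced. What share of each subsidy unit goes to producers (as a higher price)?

Producer share = 11/14

For a small subsidy around the equilibrium, the benefit split depends on the relative slopes, which at a point are proportional to the elasticities.
Buyer share = εs/(εs + |εd|) = 0.9/(0.9 + 3.3) = 3/14; seller share = |εd|/(εs + |εd|) = 11/14.
So producers capture 11/14 of the subsidy.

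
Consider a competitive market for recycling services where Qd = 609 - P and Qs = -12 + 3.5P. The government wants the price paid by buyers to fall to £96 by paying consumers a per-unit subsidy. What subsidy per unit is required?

Required subsidy s = £54 per unit

At a buyer price of 96, quantity demanded is 609 − 1·96 = 513.
Sellers supply 513 only when they receive Ps with -12 + 3.5·Ps = 513, i.e. Ps = 150.
s = Ps − Pb = 150 − 96 = 54.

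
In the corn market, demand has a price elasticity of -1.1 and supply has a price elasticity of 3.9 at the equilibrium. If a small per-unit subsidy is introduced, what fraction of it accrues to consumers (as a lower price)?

Consumer share = 0.78

For a small subsidy around the equilibrium, the benefit split depends on the relative slopes, which at a point are proportional to the elasticities.
Buyer share = εs/(εs + |εd|) = 3.9/(3.9 + 1.1) = 0.78; seller share = |εd|/(εs + |εd|) = 0.22.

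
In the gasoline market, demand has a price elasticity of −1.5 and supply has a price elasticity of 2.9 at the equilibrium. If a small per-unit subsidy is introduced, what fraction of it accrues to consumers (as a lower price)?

For a small subsidy around the equilibrium, the benefit split depends on the relative slopes, which at a point are proportional to the elasticities.
Buyer share = εs/(εs + |εd|) = 2.9/(2.9 + 1.5) = 29/44; seller share = |εd|/(εs + |εd|) = 15/44.

Consumer share = 29/44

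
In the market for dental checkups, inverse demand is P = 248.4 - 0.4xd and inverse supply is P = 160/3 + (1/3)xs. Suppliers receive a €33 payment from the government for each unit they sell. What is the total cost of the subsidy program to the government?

Government cost = €10263

Pre-subsidy: 248.4 - 0.4x = 160/3 + (1/3)x gives x* = 266 and P* = 142.
With the subsidy, sellers receive Ps = Pb + 33 for each unit, where Pb is the price buyers pay.
On the curves, Pb = 248.4 - 0.4x and Ps = 160/3 + (1/3)x; the wedge Ps − Pb = 33 gives 160/3 + (1/3)x − (248.4 - 0.4x) = 33, so x' = 311.
Then Pb = 248.4 − 0.4·311 = 124 and Ps = 160/3 + (1/3)·311 = 157.
Government outlay = subsidy × quantity = 33 × 311 = 10263.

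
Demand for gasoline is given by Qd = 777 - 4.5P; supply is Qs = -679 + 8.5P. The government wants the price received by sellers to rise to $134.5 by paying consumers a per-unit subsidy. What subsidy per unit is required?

Required subsidy s = $65 per unit

At a seller price of 134.5, quantity supplied is -679 + 8.5·134.5 = 464.25.
Buyers absorb 464.25 only when they pay Pb with 777 − 4.5·Pb = 464.25, i.e. Pb = 69.5.
s = Ps − Pb = 134.5 − 69.5 = 65.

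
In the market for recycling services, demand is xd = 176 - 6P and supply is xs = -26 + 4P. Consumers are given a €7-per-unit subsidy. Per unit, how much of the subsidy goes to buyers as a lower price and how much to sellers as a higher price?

Buyers gain €2.8 per unit; sellers gain €4.2 per unit

Pre-subsidy: 176 - 6P = -26 + 4P gives P* = 20.2, x* = 54.8.
With the rebate, buyers effectively pay Pb = Ps − 7, where Ps is the price sellers receive.
Demand in terms of Ps becomes xd = 176 − 6(Ps − 7) = 218 - 6Ps. Setting this equal to supply: 218 - 6Ps = -26 + 4Ps, so Ps = 24.4.
Buyers pay Pb = 24.4 − 7 = 17.4; x' = -26 + 4·24.4 = 71.6.
Buyers' price falls by P* − Pb = 20.2 − 17.4 = 2.8; sellers' price rises by Ps − P* = 24.4 − 20.2 = 4.2.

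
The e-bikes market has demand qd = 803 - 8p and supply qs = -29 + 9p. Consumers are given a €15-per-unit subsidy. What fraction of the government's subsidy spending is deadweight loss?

Pre-subsidy: 803 - 8p = -29 + 9p gives p* = 832/17, q* = 6995/17.
With the rebate, buyers effectively pay pb = ps − 15, where ps is the price sellers receive.
Demand in terms of ps becomes qd = 803 − 8(ps − 15) = 923 - 8ps. Setting this equal to supply: 923 - 8ps = -29 + 9ps, so ps = 56.
Buyers pay pb = 56 − 15 = 41; q' = -29 + 9·56 = 475.
ΔCS = ½(6995/17 + 475)(832/17 − 41) = 1017225/289; ΔPS = ½(6995/17 + 475)(56 − 832/17) = 904200/289.
Government spending = 15 × 475 = 7125.
DWL = ½ × 15 × (475 − 6995/17) = 8100/17; fraction = (8100/17) / 7125 = 108/1615.

DWL / government spending = 108/1615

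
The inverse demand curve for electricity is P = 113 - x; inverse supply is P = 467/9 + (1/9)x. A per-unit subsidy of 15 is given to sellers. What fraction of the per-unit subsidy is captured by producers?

Pre-subsidy: 113 - x = 467/9 + (1/9)x gives x* = 55 and P* = 58.
With the subsidy, sellers receive Ps = Pb + 15 for each unit, where Pb is the price buyers pay.
On the curves, Pb = 113 - x and Ps = 467/9 + (1/9)x; the wedge Ps − Pb = 15 gives 467/9 + (1/9)x − (113 - x) = 15, so x' = 68.5.
Then Pb = 113 − 1·68.5 = 44.5 and Ps = 467/9 + (1/9)·68.5 = 59.5.
Buyers' price falls by P* − Pb = 58 − 44.5 = 13.5; sellers' price rises by Ps − P* = 59.5 − 58 = 1.5.
So producers capture 1.5/15 = 0.1 of each unit of subsidy.

Producer share = 0.1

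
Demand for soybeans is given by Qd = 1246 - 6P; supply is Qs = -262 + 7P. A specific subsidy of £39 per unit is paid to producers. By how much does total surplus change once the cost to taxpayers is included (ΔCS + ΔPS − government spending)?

Net change in total surplus = -£2457

Pre-subsidy: 1246 - 6P = -262 + 7P gives P* = 116, Q* = 550.
With the subsidy, sellers receive Ps = Pb + 39 for each unit, where Pb is the price buyers pay.
Supply in terms of Pb becomes Qs = -262 + 7(Pb + 39) = 11 + 7Pb. Setting this equal to demand: 1246 - 6Pb = 11 + 7Pb, so Pb = 95.
Sellers receive Ps = 95 + 39 = 134; Q' = 1246 − 6·95 = 676.
ΔCS = ½(550 + 676)(116 − 95) = 12873; ΔPS = ½(550 + 676)(134 − 116) = 11034.
Government spending = 39 × 676 = 26364.
Net change = 12873 + 11034 − 26364 = -2457. The loss equals the DWL triangle ½·39·126.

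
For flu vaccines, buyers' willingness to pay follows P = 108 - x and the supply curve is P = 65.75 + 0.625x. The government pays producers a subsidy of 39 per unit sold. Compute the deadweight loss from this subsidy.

Deadweight loss = 468

Pre-subsidy: 108 - x = 65.75 + 0.625x gives x* = 26 and P* = 82.
With the subsidy, sellers receive Ps = Pb + 39 for each unit, where Pb is the price buyers pay.
On the curves, Pb = 108 - x and Ps = 65.75 + 0.625x; the wedge Ps − Pb = 39 gives 65.75 + 0.625x − (108 - x) = 39, so x' = 50.
Then Pb = 108 − 1·50 = 58 and Ps = 65.75 + 0.625·50 = 97.
The subsidy expands output by 50 − 26 = 24 past the efficient level; on those units the gap between marginal cost and willingness to pay runs from 0 up to 39.
DWL = ½ × 39 × 24 = 468.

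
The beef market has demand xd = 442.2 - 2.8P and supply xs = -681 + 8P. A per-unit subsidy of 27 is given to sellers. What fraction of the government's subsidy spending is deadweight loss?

DWL / government spending = 28/207

Pre-subsidy: 442.2 - 2.8P = -681 + 8P gives P* = 104, x* = 151.
With the subsidy, sellers receive Ps = Pb + 27 for each unit, where Pb is the price buyers pay.
Supply in terms of Pb becomes xs = -681 + 8(Pb + 27) = -465 + 8Pb. Setting this equal to demand: 442.2 - 2.8Pb = -465 + 8Pb, so Pb = 84.
Sellers receive Ps = 84 + 27 = 111; x' = 442.2 − 2.8·84 = 207.
ΔCS = ½(151 + 207)(104 − 84) = 3580; ΔPS = ½(151 + 207)(111 − 104) = 1253.
Government spending = 27 × 207 = 5589.
DWL = ½ × 27 × (207 − 151) = 756; fraction = 756 / 5589 = 28/207.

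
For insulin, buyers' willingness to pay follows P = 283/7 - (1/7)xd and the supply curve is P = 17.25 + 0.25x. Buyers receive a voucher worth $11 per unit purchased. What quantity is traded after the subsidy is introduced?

Pre-subsidy: 283/7 - (1/7)x = 17.25 + 0.25x gives x* = 59 and P* = 32.
With the rebate, buyers effectively pay Pb = Ps − 11, where Ps is the price sellers receive.
On the curves, Pb = 283/7 - (1/7)x and Ps = 17.25 + 0.25x; the wedge Ps − Pb = 11 gives 17.25 + 0.25x − (283/7 - (1/7)x) = 11, so x' = 87.
Then Pb = 283/7 − (1/7)·87 = 28 and Ps = 17.25 + 0.25·87 = 39.

x' = 87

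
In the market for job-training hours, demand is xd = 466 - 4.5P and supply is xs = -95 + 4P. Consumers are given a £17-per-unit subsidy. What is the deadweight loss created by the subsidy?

Pre-subsidy: 466 - 4.5P = -95 + 4P gives P* = 66, x* = 169.
With the rebate, buyers effectively pay Pb = Ps − 17, where Ps is the price sellers receive.
Demand in terms of Ps becomes xd = 466 − 4.5(Ps − 17) = 542.5 - 4.5Ps. Setting this equal to supply: 542.5 - 4.5Ps = -95 + 4Ps, so Ps = 75.
Buyers pay Pb = 75 − 17 = 58; x' = -95 + 4·75 = 205.
The subsidy expands output by 205 − 169 = 36 past the efficient level; on those units the gap between marginal cost and willingness to pay runs from 0 up to 17.
DWL = ½ × 17 × 36 = 306.

Deadweight loss = £306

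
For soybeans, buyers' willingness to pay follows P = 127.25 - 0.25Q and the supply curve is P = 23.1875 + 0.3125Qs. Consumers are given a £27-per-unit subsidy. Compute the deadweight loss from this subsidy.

Deadweight loss = £648

Pre-subsidy: 127.25 - 0.25Q = 23.1875 + 0.3125Q gives Q* = 185 and P* = 81.
With the rebate, buyers effectively pay Pb = Ps − 27, where Ps is the price sellers receive.
On the curves, Pb = 127.25 - 0.25Q and Ps = 23.1875 + 0.3125Q; the wedge Ps − Pb = 27 gives 23.1875 + 0.3125Q − (127.25 - 0.25Q) = 27, so Q' = 233.
Then Pb = 127.25 − 0.25·233 = 69 and Ps = 23.1875 + 0.3125·233 = 96.
The subsidy expands output by 233 − 185 = 48 past the efficient level; on those units the gap between marginal cost and willingness to pay runs from 0 up to 27.
DWL = ½ × 27 × 48 = 648.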